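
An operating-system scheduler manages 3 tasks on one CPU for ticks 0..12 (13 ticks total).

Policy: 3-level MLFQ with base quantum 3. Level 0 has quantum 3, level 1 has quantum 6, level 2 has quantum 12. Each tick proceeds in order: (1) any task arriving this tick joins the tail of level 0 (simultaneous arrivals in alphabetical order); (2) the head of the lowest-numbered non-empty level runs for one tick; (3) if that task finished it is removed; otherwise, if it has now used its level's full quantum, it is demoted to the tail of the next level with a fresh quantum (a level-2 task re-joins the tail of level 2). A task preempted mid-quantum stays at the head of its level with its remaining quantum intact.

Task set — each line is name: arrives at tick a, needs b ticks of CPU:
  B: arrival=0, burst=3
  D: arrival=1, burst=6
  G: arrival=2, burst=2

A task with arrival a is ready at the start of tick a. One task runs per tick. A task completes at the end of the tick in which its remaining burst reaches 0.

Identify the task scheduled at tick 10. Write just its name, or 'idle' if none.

running at tick 10 = D

t=0: L0/L1/L2 = B/-/- → run B
t=1: L0/L1/L2 = BD/-/- → run B
t=2: L0/L1/L2 = BDG/-/- → run B
t=3: L0/L1/L2 = DG/-/- → run D
t=4: L0/L1/L2 = DG/-/- → run D
t=5: L0/L1/L2 = DG/-/- → run D
t=6: L0/L1/L2 = G/D/- → run G
t=7: L0/L1/L2 = G/D/- → run G
t=8: L0/L1/L2 = -/D/- → run D
t=9: L0/L1/L2 = -/D/- → run D
t=10: L0/L1/L2 = -/D/- → run D
t=11: (idle)
t=12: (idle)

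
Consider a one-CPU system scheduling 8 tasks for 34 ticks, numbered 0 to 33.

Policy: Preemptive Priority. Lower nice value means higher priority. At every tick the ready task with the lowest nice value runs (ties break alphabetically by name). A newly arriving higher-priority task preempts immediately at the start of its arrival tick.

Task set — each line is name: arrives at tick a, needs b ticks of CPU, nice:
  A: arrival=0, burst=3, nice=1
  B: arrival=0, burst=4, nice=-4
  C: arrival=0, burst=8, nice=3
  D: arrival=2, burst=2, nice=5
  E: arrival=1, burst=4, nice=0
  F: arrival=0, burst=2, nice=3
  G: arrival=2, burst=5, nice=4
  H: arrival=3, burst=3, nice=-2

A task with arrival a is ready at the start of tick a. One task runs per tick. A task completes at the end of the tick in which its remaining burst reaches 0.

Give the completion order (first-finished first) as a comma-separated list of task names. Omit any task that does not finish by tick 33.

t=0: ready={A,B,C,F} → run B
t=1: ready={A,B,C,E,F} → run B
t=2: ready={A,B,C,D,E,F,G} → run B
t=3: ready={A,B,C,D,E,F,G,H} → run B
t=4: ready={A,C,D,E,F,G,H} → run H
t=5: ready={A,C,D,E,F,G,H} → run H
t=6: ready={A,C,D,E,F,G,H} → run H
t=7: ready={A,C,D,E,F,G} → run E
t=8: ready={A,C,D,E,F,G} → run E
t=9: ready={A,C,D,E,F,G} → run E
t=10: ready={A,C,D,E,F,G} → run E
t=11: ready={A,C,D,F,G} → run A
t=12: ready={A,C,D,F,G} → run A
t=13: ready={A,C,D,F,G} → run A
t=14: ready={C,D,F,G} → run C
t=15: ready={C,D,F,G} → run C
t=16: ready={C,D,F,G} → run C
t=17: ready={C,D,F,G} → run C
t=18: ready={C,D,F,G} → run C
t=19: ready={C,D,F,G} → run C
t=20: ready={C,D,F,G} → run C
t=21: ready={C,D,F,G} → run C
t=22: ready={D,F,G} → run F
t=23: ready={D,F,G} → run F
t=24: ready={D,G} → run G
t=25: ready={D,G} → run G
t=26: ready={D,G} → run G
t=27: ready={D,G} → run G
t=28: ready={D,G} → run G
t=29: ready={D} → run D
t=30: ready={D} → run D
t=31: (idle)
t=32: (idle)
t=33: (idle)

completion order = B, H, E, A, C, F, G, D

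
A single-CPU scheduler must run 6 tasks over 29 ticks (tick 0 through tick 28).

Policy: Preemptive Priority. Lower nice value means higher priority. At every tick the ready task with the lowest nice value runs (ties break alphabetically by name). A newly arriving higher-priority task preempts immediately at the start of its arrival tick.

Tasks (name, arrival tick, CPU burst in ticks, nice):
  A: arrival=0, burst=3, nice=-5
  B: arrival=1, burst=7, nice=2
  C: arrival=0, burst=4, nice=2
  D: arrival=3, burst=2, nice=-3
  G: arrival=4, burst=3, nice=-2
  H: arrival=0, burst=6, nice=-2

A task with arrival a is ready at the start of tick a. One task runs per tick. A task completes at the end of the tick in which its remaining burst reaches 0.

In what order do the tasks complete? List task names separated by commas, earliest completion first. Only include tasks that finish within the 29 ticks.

completion order = A, D, G, H, B, C

t=0: ready={A,C,H} → run A
t=1: ready={A,B,C,H} → run A
t=2: ready={A,B,C,H} → run A
t=3: ready={B,C,D,H} → run D
t=4: ready={B,C,D,G,H} → run D
t=5: ready={B,C,G,H} → run G
t=6: ready={B,C,G,H} → run G
t=7: ready={B,C,G,H} → run G
t=8: ready={B,C,H} → run H
t=9: ready={B,C,H} → run H
t=10: ready={B,C,H} → run H
t=11: ready={B,C,H} → run H
t=12: ready={B,C,H} → run H
t=13: ready={B,C,H} → run H
t=14: ready={B,C} → run B
t=15: ready={B,C} → run B
t=16: ready={B,C} → run B
t=17: ready={B,C} → run B
t=18: ready={B,C} → run B
t=19: ready={B,C} → run B
t=20: ready={B,C} → run B
t=21: ready={C} → run C
t=22: ready={C} → run C
t=23: ready={C} → run C
t=24: ready={C} → run C
t=25: (idle)
t=26: (idle)
t=27: (idle)
t=28: (idle)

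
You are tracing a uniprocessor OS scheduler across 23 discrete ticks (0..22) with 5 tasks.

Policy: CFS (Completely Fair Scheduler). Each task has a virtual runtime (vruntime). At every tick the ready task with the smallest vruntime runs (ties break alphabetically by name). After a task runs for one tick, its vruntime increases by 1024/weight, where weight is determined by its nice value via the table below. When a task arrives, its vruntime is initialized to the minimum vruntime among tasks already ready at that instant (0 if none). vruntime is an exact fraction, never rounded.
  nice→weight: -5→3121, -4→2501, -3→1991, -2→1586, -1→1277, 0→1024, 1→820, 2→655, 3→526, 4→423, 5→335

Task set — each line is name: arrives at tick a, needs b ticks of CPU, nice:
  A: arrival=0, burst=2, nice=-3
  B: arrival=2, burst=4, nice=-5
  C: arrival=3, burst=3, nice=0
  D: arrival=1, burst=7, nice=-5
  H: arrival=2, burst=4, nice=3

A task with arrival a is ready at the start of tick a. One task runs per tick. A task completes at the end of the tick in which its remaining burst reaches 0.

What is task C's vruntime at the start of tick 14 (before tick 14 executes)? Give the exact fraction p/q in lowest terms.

vruntime(C, start of tick 14) = 5006/1991

t=0: vr[A=0] → run A
t=1: vr[A=1024/1991 D=1024/1991] → run A
t=2: vr[B=1024/1991 D=1024/1991 H=1024/1991] → run B
t=3: vr[B=5234688/6213911 C=1024/1991 D=1024/1991 H=1024/1991] → run C
t=4: vr[B=5234688/6213911 C=3015/1991 D=1024/1991 H=1024/1991] → run D
t=5: vr[B=5234688/6213911 C=3015/1991 D=5234688/6213911 H=1024/1991] → run H
t=6: vr[B=5234688/6213911 C=3015/1991 D=5234688/6213911 H=1288704/523633] → run B
t=7: vr[B=7273472/6213911 C=3015/1991 D=5234688/6213911 H=1288704/523633] → run D
t=8: vr[B=7273472/6213911 C=3015/1991 D=7273472/6213911 H=1288704/523633] → run B
t=9: vr[B=9312256/6213911 C=3015/1991 D=7273472/6213911 H=1288704/523633] → run D
t=10: vr[B=9312256/6213911 C=3015/1991 D=9312256/6213911 H=1288704/523633] → run B
t=11: vr[C=3015/1991 D=9312256/6213911 H=1288704/523633] → run D
t=12: vr[C=3015/1991 D=11351040/6213911 H=1288704/523633] → run C
t=13: vr[C=5006/1991 D=11351040/6213911 H=1288704/523633] → run D
t=14: vr[C=5006/1991 D=13389824/6213911 H=1288704/523633] → run D
t=15: vr[C=5006/1991 D=15428608/6213911 H=1288704/523633] → run H
t=16: vr[C=5006/1991 D=15428608/6213911 H=2308096/523633] → run D
t=17: vr[C=5006/1991 H=2308096/523633] → run C
t=18: vr[H=2308096/523633] → run H
t=19: vr[H=3327488/523633] → run H
t=20: (idle)
t=21: (idle)
t=22: (idle)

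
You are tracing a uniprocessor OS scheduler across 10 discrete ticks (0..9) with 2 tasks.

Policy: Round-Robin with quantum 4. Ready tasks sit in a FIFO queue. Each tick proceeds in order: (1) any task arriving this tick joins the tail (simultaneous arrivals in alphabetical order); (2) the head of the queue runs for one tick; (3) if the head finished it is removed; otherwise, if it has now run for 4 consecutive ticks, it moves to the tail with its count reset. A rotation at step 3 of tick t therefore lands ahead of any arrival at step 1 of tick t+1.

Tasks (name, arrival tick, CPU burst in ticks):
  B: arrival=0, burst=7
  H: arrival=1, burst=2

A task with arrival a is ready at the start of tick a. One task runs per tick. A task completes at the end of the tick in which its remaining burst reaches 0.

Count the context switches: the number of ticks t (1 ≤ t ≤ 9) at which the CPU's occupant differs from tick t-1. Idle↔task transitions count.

t=0: queue=[B] q_used=0 → run B
t=1: queue=[B,H] q_used=1 → run B
t=2: queue=[B,H] q_used=2 → run B
t=3: queue=[B,H] q_used=3 → run B
t=4: queue=[H,B] q_used=0 → run H
t=5: queue=[H,B] q_used=1 → run H
t=6: queue=[B] q_used=0 → run B
t=7: queue=[B] q_used=1 → run B
t=8: queue=[B] q_used=2 → run B
t=9: (idle)

context switches = 3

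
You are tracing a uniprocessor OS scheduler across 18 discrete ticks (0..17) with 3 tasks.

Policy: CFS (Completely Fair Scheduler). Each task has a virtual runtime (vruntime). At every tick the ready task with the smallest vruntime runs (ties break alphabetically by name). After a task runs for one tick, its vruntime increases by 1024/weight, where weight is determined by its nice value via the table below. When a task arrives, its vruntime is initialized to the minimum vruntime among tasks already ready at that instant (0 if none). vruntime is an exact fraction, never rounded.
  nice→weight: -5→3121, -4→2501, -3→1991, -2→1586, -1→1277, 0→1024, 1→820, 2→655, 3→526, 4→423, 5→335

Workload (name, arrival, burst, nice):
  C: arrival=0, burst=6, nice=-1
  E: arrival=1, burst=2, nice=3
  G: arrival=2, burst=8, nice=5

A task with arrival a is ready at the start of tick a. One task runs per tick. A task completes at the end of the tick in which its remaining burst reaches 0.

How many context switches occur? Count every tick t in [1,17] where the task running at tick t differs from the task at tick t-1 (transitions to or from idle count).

context switches = 9

t=0: vr[C=0] → run C
t=1: vr[C=1024/1277 E=1024/1277] → run C
t=2: vr[C=2048/1277 E=1024/1277 G=1024/1277] → run E
t=3: vr[C=2048/1277 E=923136/335851 G=1024/1277] → run G
t=4: vr[C=2048/1277 E=923136/335851 G=1650688/427795] → run C
t=5: vr[C=3072/1277 E=923136/335851 G=1650688/427795] → run C
t=6: vr[C=4096/1277 E=923136/335851 G=1650688/427795] → run E
t=7: vr[C=4096/1277 G=1650688/427795] → run C
t=8: vr[C=5120/1277 G=1650688/427795] → run G
t=9: vr[C=5120/1277 G=2958336/427795] → run C
t=10: vr[G=2958336/427795] → run G
t=11: vr[G=4265984/427795] → run G
t=12: vr[G=5573632/427795] → run G
t=13: vr[G=1376256/85559] → run G
t=14: vr[G=8188928/427795] → run G
t=15: vr[G=9496576/427795] → run G
t=16: (idle)
t=17: (idle)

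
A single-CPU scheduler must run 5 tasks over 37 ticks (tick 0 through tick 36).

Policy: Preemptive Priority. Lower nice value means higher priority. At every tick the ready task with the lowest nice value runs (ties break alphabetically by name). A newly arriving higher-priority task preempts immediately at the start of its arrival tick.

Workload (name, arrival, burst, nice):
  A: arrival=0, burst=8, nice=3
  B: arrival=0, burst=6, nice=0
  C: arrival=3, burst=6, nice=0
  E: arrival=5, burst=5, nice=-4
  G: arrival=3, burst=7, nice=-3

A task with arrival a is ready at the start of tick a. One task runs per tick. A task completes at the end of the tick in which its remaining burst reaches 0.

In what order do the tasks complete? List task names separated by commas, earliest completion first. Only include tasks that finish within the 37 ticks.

t=0: ready={A,B} → run B
t=1: ready={A,B} → run B
t=2: ready={A,B} → run B
t=3: ready={A,B,C,G} → run G
t=4: ready={A,B,C,G} → run G
t=5: ready={A,B,C,E,G} → run E
t=6: ready={A,B,C,E,G} → run E
t=7: ready={A,B,C,E,G} → run E
t=8: ready={A,B,C,E,G} → run E
t=9: ready={A,B,C,E,G} → run E
t=10: ready={A,B,C,G} → run G
t=11: ready={A,B,C,G} → run G
t=12: ready={A,B,C,G} → run G
t=13: ready={A,B,C,G} → run G
t=14: ready={A,B,C,G} → run G
t=15: ready={A,B,C} → run B
t=16: ready={A,B,C} → run B
t=17: ready={A,B,C} → run B
t=18: ready={A,C} → run C
t=19: ready={A,C} → run C
t=20: ready={A,C} → run C
t=21: ready={A,C} → run C
t=22: ready={A,C} → run C
t=23: ready={A,C} → run C
t=24: ready={A} → run A
t=25: ready={A} → run A
t=26: ready={A} → run A
t=27: ready={A} → run A
t=28: ready={A} → run A
t=29: ready={A} → run A
t=30: ready={A} → run A
t=31: ready={A} → run A
t=32: (idle)
t=33: (idle)
t=34: (idle)
t=35: (idle)
t=36: (idle)

completion order = E, G, B, C, A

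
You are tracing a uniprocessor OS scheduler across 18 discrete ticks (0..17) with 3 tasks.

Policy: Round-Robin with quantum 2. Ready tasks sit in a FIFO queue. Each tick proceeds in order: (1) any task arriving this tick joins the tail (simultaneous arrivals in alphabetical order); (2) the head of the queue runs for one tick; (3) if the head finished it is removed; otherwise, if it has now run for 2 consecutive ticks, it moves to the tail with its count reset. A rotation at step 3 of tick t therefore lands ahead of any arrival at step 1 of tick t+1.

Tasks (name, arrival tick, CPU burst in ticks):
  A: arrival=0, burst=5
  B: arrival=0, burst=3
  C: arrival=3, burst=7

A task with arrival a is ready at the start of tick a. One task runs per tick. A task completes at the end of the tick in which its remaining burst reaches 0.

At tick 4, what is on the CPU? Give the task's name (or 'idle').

t=0: queue=[A,B] q_used=0 → run A
t=1: queue=[A,B] q_used=1 → run A
t=2: queue=[B,A] q_used=0 → run B
t=3: queue=[B,A,C] q_used=1 → run B
t=4: queue=[A,C,B] q_used=0 → run A
t=5: queue=[A,C,B] q_used=1 → run A
t=6: queue=[C,B,A] q_used=0 → run C
t=7: queue=[C,B,A] q_used=1 → run C
t=8: queue=[B,A,C] q_used=0 → run B
t=9: queue=[A,C] q_used=0 → run A
t=10: queue=[C] q_used=0 → run C
t=11: queue=[C] q_used=1 → run C
t=12: queue=[C] q_used=0 → run C
t=13: queue=[C] q_used=1 → run C
t=14: queue=[C] q_used=0 → run C
t=15: (idle)
t=16: (idle)
t=17: (idle)

running at tick 4 = A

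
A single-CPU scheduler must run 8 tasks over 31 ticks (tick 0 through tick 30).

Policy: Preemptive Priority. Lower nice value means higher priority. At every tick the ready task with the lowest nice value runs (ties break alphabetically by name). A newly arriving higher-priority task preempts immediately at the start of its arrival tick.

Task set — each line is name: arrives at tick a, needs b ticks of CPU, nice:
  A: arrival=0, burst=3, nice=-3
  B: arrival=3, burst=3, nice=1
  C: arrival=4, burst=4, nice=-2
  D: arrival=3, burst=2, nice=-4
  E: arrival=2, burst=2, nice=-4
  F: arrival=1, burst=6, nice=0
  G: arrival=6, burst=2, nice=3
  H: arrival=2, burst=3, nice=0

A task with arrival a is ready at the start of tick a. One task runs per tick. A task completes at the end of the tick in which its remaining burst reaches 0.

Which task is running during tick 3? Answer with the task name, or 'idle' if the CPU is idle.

t=0: ready={A} → run A
t=1: ready={A,F} → run A
t=2: ready={A,E,F,H} → run E
t=3: ready={A,B,D,E,F,H} → run D
t=4: ready={A,B,C,D,E,F,H} → run D
t=5: ready={A,B,C,E,F,H} → run E
t=6: ready={A,B,C,F,G,H} → run A
t=7: ready={B,C,F,G,H} → run C
t=8: ready={B,C,F,G,H} → run C
t=9: ready={B,C,F,G,H} → run C
t=10: ready={B,C,F,G,H} → run C
t=11: ready={B,F,G,H} → run F
t=12: ready={B,F,G,H} → run F
t=13: ready={B,F,G,H} → run F
t=14: ready={B,F,G,H} → run F
t=15: ready={B,F,G,H} → run F
t=16: ready={B,F,G,H} → run F
t=17: ready={B,G,H} → run H
t=18: ready={B,G,H} → run H
t=19: ready={B,G,H} → run H
t=20: ready={B,G} → run B
t=21: ready={B,G} → run B
t=22: ready={B,G} → run B
t=23: ready={G} → run G
t=24: ready={G} → run G
t=25: (idle)
t=26: (idle)
t=27: (idle)
t=28: (idle)
t=29: (idle)
t=30: (idle)

running at tick 3 = D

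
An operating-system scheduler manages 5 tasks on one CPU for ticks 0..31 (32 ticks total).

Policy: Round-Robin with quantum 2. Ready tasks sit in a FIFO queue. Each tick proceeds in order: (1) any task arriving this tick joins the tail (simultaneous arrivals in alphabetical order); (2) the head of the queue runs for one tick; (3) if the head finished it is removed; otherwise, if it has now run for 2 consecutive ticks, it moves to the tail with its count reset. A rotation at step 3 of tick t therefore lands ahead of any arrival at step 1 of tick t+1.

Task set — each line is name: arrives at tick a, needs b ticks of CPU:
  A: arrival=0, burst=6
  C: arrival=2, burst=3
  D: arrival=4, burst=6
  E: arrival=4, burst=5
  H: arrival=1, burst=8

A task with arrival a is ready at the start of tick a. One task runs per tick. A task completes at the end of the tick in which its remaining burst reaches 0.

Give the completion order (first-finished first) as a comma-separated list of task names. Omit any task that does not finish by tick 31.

t=0: queue=[A] q_used=0 → run A
t=1: queue=[A,H] q_used=1 → run A
t=2: queue=[H,A,C] q_used=0 → run H
t=3: queue=[H,A,C] q_used=1 → run H
t=4: queue=[A,C,H,D,E] q_used=0 → run A
t=5: queue=[A,C,H,D,E] q_used=1 → run A
t=6: queue=[C,H,D,E,A] q_used=0 → run C
t=7: queue=[C,H,D,E,A] q_used=1 → run C
t=8: queue=[H,D,E,A,C] q_used=0 → run H
t=9: queue=[H,D,E,A,C] q_used=1 → run H
t=10: queue=[D,E,A,C,H] q_used=0 → run D
t=11: queue=[D,E,A,C,H] q_used=1 → run D
t=12: queue=[E,A,C,H,D] q_used=0 → run E
t=13: queue=[E,A,C,H,D] q_used=1 → run E
t=14: queue=[A,C,H,D,E] q_used=0 → run A
t=15: queue=[A,C,H,D,E] q_used=1 → run A
t=16: queue=[C,H,D,E] q_used=0 → run C
t=17: queue=[H,D,E] q_used=0 → run H
t=18: queue=[H,D,E] q_used=1 → run H
t=19: queue=[D,E,H] q_used=0 → run D
t=20: queue=[D,E,H] q_used=1 → run D
t=21: queue=[E,H,D] q_used=0 → run E
t=22: queue=[E,H,D] q_used=1 → run E
t=23: queue=[H,D,E] q_used=0 → run H
t=24: queue=[H,D,E] q_used=1 → run H
t=25: queue=[D,E] q_used=0 → run D
t=26: queue=[D,E] q_used=1 → run D
t=27: queue=[E] q_used=0 → run E
t=28: (idle)
t=29: (idle)
t=30: (idle)
t=31: (idle)

completion order = A, C, H, D, E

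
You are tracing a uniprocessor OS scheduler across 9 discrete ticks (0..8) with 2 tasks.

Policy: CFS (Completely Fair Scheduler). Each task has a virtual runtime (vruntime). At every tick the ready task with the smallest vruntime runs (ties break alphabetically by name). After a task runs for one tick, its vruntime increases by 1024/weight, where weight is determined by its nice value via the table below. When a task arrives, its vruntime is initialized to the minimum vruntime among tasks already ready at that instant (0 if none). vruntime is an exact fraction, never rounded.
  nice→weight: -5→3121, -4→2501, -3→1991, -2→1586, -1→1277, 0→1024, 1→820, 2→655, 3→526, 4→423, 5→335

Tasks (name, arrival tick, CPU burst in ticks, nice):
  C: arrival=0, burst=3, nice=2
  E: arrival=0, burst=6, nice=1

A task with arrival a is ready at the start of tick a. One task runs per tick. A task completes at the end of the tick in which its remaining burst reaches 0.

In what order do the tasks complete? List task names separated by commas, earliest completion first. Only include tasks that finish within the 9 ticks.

t=0: vr[C=0 E=0] → run C
t=1: vr[C=1024/655 E=0] → run E
t=2: vr[C=1024/655 E=256/205] → run E
t=3: vr[C=1024/655 E=512/205] → run C
t=4: vr[C=2048/655 E=512/205] → run E
t=5: vr[C=2048/655 E=768/205] → run C
t=6: vr[E=768/205] → run E
t=7: vr[E=1024/205] → run E
t=8: vr[E=256/41] → run E

completion order = C, E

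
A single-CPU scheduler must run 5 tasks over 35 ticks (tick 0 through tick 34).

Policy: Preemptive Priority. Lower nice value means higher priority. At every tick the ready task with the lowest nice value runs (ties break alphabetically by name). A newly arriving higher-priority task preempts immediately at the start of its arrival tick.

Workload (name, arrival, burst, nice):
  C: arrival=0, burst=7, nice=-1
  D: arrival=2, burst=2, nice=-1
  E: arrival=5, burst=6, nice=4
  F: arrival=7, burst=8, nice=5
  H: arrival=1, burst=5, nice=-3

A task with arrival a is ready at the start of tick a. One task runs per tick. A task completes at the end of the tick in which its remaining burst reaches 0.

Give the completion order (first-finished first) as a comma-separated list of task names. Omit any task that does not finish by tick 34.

t=0: ready={C} → run C
t=1: ready={C,H} → run H
t=2: ready={C,D,H} → run H
t=3: ready={C,D,H} → run H
t=4: ready={C,D,H} → run H
t=5: ready={C,D,E,H} → run H
t=6: ready={C,D,E} → run C
t=7: ready={C,D,E,F} → run C
t=8: ready={C,D,E,F} → run C
t=9: ready={C,D,E,F} → run C
t=10: ready={C,D,E,F} → run C
t=11: ready={C,D,E,F} → run C
t=12: ready={D,E,F} → run D
t=13: ready={D,E,F} → run D
t=14: ready={E,F} → run E
t=15: ready={E,F} → run E
t=16: ready={E,F} → run E
t=17: ready={E,F} → run E
t=18: ready={E,F} → run E
t=19: ready={E,F} → run E
t=20: ready={F} → run F
t=21: ready={F} → run F
t=22: ready={F} → run F
t=23: ready={F} → run F
t=24: ready={F} → run F
t=25: ready={F} → run F
t=26: ready={F} → run F
t=27: ready={F} → run F
t=28: (idle)
t=29: (idle)
t=30: (idle)
t=31: (idle)
t=32: (idle)
t=33: (idle)
t=34: (idle)

completion order = H, C, D, E, F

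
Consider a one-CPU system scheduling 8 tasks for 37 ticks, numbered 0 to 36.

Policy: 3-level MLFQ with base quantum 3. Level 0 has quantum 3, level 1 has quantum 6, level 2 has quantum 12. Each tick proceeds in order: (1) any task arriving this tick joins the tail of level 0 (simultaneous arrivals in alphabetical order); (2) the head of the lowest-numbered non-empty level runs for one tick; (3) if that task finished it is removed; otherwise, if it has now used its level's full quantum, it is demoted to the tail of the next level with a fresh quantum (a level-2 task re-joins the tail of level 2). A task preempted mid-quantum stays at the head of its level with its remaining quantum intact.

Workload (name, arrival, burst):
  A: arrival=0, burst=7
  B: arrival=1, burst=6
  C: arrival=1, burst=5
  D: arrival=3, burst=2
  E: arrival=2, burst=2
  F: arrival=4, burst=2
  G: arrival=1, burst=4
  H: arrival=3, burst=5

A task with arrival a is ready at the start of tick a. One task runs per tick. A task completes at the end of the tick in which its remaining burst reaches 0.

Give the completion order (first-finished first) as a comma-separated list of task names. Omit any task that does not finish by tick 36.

t=0: L0/L1/L2 = A/-/- → run A
t=1: L0/L1/L2 = ABCG/-/- → run A
t=2: L0/L1/L2 = ABCGE/-/- → run A
t=3: L0/L1/L2 = BCGEDH/A/- → run B
t=4: L0/L1/L2 = BCGEDHF/A/- → run B
t=5: L0/L1/L2 = BCGEDHF/A/- → run B
t=6: L0/L1/L2 = CGEDHF/AB/- → run C
t=7: L0/L1/L2 = CGEDHF/AB/- → run C
t=8: L0/L1/L2 = CGEDHF/AB/- → run C
t=9: L0/L1/L2 = GEDHF/ABC/- → run G
t=10: L0/L1/L2 = GEDHF/ABC/- → run G
t=11: L0/L1/L2 = GEDHF/ABC/- → run G
t=12: L0/L1/L2 = EDHF/ABCG/- → run E
t=13: L0/L1/L2 = EDHF/ABCG/- → run E
t=14: L0/L1/L2 = DHF/ABCG/- → run D
t=15: L0/L1/L2 = DHF/ABCG/- → run D
t=16: L0/L1/L2 = HF/ABCG/- → run H
t=17: L0/L1/L2 = HF/ABCG/- → run H
t=18: L0/L1/L2 = HF/ABCG/- → run H
t=19: L0/L1/L2 = F/ABCGH/- → run F
t=20: L0/L1/L2 = F/ABCGH/- → run F
t=21: L0/L1/L2 = -/ABCGH/- → run A
t=22: L0/L1/L2 = -/ABCGH/- → run A
t=23: L0/L1/L2 = -/ABCGH/- → run A
t=24: L0/L1/L2 = -/ABCGH/- → run A
t=25: L0/L1/L2 = -/BCGH/- → run B
t=26: L0/L1/L2 = -/BCGH/- → run B
t=27: L0/L1/L2 = -/BCGH/- → run B
t=28: L0/L1/L2 = -/CGH/- → run C
t=29: L0/L1/L2 = -/CGH/- → run C
t=30: L0/L1/L2 = -/GH/- → run G
t=31: L0/L1/L2 = -/H/- → run H
t=32: L0/L1/L2 = -/H/- → run H
t=33: (idle)
t=34: (idle)
t=35: (idle)
t=36: (idle)

completion order = E, D, F, A, B, C, G, H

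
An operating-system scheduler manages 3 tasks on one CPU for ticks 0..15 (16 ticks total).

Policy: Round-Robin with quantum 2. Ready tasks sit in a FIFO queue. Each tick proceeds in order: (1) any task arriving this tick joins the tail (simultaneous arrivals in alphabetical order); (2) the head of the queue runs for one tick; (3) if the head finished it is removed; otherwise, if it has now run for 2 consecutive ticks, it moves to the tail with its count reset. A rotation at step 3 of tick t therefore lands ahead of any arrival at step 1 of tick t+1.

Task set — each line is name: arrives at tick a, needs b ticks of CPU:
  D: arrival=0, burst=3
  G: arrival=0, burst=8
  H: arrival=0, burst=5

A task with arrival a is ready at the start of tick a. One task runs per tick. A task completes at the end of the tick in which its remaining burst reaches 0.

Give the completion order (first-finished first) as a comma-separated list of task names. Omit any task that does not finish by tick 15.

completion order = D, H, G

t=0: queue=[D,G,H] q_used=0 → run D
t=1: queue=[D,G,H] q_used=1 → run D
t=2: queue=[G,H,D] q_used=0 → run G
t=3: queue=[G,H,D] q_used=1 → run G
t=4: queue=[H,D,G] q_used=0 → run H
t=5: queue=[H,D,G] q_used=1 → run H
t=6: queue=[D,G,H] q_used=0 → run D
t=7: queue=[G,H] q_used=0 → run G
t=8: queue=[G,H] q_used=1 → run G
t=9: queue=[H,G] q_used=0 → run H
t=10: queue=[H,G] q_used=1 → run H
t=11: queue=[G,H] q_used=0 → run G
t=12: queue=[G,H] q_used=1 → run G
t=13: queue=[H,G] q_used=0 → run H
t=14: queue=[G] q_used=0 → run G
t=15: queue=[G] q_used=1 → run G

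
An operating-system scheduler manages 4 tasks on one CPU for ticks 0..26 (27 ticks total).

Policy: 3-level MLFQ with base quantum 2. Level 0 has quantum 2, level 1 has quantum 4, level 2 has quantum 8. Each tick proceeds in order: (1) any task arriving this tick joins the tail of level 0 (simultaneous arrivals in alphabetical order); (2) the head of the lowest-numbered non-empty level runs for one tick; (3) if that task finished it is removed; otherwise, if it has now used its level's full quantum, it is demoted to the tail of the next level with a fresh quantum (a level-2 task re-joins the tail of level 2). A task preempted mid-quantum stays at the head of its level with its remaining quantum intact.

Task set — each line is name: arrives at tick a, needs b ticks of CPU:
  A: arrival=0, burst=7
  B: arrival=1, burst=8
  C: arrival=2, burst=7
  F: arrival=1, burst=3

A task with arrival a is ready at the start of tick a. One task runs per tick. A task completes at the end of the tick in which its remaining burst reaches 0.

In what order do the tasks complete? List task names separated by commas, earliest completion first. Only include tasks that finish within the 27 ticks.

completion order = F, A, B, C

t=0: L0/L1/L2 = A/-/- → run A
t=1: L0/L1/L2 = ABF/-/- → run A
t=2: L0/L1/L2 = BFC/A/- → run B
t=3: L0/L1/L2 = BFC/A/- → run B
t=4: L0/L1/L2 = FC/AB/- → run F
t=5: L0/L1/L2 = FC/AB/- → run F
t=6: L0/L1/L2 = C/ABF/- → run C
t=7: L0/L1/L2 = C/ABF/- → run C
t=8: L0/L1/L2 = -/ABFC/- → run A
t=9: L0/L1/L2 = -/ABFC/- → run A
t=10: L0/L1/L2 = -/ABFC/- → run A
t=11: L0/L1/L2 = -/ABFC/- → run A
t=12: L0/L1/L2 = -/BFC/A → run B
t=13: L0/L1/L2 = -/BFC/A → run B
t=14: L0/L1/L2 = -/BFC/A → run B
t=15: L0/L1/L2 = -/BFC/A → run B
t=16: L0/L1/L2 = -/FC/AB → run F
t=17: L0/L1/L2 = -/C/AB → run C
t=18: L0/L1/L2 = -/C/AB → run C
t=19: L0/L1/L2 = -/C/AB → run C
t=20: L0/L1/L2 = -/C/AB → run C
t=21: L0/L1/L2 = -/-/ABC → run A
t=22: L0/L1/L2 = -/-/BC → run B
t=23: L0/L1/L2 = -/-/BC → run B
t=24: L0/L1/L2 = -/-/C → run C
t=25: (idle)
t=26: (idle)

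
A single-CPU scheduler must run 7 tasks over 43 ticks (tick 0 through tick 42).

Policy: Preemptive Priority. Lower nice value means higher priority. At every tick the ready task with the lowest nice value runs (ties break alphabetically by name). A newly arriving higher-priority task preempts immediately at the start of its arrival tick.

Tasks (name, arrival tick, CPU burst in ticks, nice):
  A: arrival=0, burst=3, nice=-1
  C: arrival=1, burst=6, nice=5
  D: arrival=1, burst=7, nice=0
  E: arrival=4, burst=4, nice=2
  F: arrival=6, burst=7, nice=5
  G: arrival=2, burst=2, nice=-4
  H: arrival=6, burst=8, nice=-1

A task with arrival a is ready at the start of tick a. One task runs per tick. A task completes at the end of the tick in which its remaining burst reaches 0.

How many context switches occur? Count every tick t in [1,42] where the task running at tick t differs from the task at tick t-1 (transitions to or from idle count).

context switches = 9

t=0: ready={A} → run A
t=1: ready={A,C,D} → run A
t=2: ready={A,C,D,G} → run G
t=3: ready={A,C,D,G} → run G
t=4: ready={A,C,D,E} → run A
t=5: ready={C,D,E} → run D
t=6: ready={C,D,E,F,H} → run H
t=7: ready={C,D,E,F,H} → run H
t=8: ready={C,D,E,F,H} → run H
t=9: ready={C,D,E,F,H} → run H
t=10: ready={C,D,E,F,H} → run H
t=11: ready={C,D,E,F,H} → run H
t=12: ready={C,D,E,F,H} → run H
t=13: ready={C,D,E,F,H} → run H
t=14: ready={C,D,E,F} → run D
t=15: ready={C,D,E,F} → run D
t=16: ready={C,D,E,F} → run D
t=17: ready={C,D,E,F} → run D
t=18: ready={C,D,E,F} → run D
t=19: ready={C,D,E,F} → run D
t=20: ready={C,E,F} → run E
t=21: ready={C,E,F} → run E
t=22: ready={C,E,F} → run E
t=23: ready={C,E,F} → run E
t=24: ready={C,F} → run C
t=25: ready={C,F} → run C
t=26: ready={C,F} → run C
t=27: ready={C,F} → run C
t=28: ready={C,F} → run C
t=29: ready={C,F} → run C
t=30: ready={F} → run F
t=31: ready={F} → run F
t=32: ready={F} → run F
t=33: ready={F} → run F
t=34: ready={F} → run F
t=35: ready={F} → run F
t=36: ready={F} → run F
t=37: (idle)
t=38: (idle)
t=39: (idle)
t=40: (idle)
t=41: (idle)
t=42: (idle)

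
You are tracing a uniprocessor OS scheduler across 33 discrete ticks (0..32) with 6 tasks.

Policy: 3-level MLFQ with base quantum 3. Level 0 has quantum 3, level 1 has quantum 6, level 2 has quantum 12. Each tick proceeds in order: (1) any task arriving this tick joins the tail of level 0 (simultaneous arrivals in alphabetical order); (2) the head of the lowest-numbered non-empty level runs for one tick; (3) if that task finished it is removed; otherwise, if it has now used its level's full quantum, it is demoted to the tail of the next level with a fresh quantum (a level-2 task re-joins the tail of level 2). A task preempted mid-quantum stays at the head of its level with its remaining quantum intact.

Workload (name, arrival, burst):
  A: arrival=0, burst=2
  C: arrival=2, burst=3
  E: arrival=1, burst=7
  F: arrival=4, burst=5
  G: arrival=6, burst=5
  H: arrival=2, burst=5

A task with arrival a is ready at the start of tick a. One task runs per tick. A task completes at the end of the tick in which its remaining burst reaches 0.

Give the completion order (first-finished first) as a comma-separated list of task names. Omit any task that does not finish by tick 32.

t=0: L0/L1/L2 = A/-/- → run A
t=1: L0/L1/L2 = AE/-/- → run A
t=2: L0/L1/L2 = ECH/-/- → run E
t=3: L0/L1/L2 = ECH/-/- → run E
t=4: L0/L1/L2 = ECHF/-/- → run E
t=5: L0/L1/L2 = CHF/E/- → run C
t=6: L0/L1/L2 = CHFG/E/- → run C
t=7: L0/L1/L2 = CHFG/E/- → run C
t=8: L0/L1/L2 = HFG/E/- → run H
t=9: L0/L1/L2 = HFG/E/- → run H
t=10: L0/L1/L2 = HFG/E/- → run H
t=11: L0/L1/L2 = FG/EH/- → run F
t=12: L0/L1/L2 = FG/EH/- → run F
t=13: L0/L1/L2 = FG/EH/- → run F
t=14: L0/L1/L2 = G/EHF/- → run G
t=15: L0/L1/L2 = G/EHF/- → run G
t=16: L0/L1/L2 = G/EHF/- → run G
t=17: L0/L1/L2 = -/EHFG/- → run E
t=18: L0/L1/L2 = -/EHFG/- → run E
t=19: L0/L1/L2 = -/EHFG/- → run E
t=20: L0/L1/L2 = -/EHFG/- → run E
t=21: L0/L1/L2 = -/HFG/- → run H
t=22: L0/L1/L2 = -/HFG/- → run H
t=23: L0/L1/L2 = -/FG/- → run F
t=24: L0/L1/L2 = -/FG/- → run F
t=25: L0/L1/L2 = -/G/- → run G
t=26: L0/L1/L2 = -/G/- → run G
t=27: (idle)
t=28: (idle)
t=29: (idle)
t=30: (idle)
t=31: (idle)
t=32: (idle)

completion order = A, C, E, H, F, G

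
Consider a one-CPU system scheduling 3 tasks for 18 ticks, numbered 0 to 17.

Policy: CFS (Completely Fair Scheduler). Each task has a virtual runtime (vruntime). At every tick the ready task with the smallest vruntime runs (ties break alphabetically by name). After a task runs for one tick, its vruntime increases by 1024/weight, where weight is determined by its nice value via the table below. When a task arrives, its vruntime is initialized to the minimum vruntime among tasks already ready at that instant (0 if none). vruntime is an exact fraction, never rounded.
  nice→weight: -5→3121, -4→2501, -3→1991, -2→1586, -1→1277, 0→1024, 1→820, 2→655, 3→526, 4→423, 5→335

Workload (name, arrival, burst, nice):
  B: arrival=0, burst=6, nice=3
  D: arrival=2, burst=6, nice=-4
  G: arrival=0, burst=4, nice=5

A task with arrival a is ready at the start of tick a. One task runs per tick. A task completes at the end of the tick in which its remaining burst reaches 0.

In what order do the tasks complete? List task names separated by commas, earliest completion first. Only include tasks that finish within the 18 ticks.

t=0: vr[B=0 G=0] → run B
t=1: vr[B=512/263 G=0] → run G
t=2: vr[B=512/263 D=512/263 G=1024/335] → run B
t=3: vr[B=1024/263 D=512/263 G=1024/335] → run D
t=4: vr[B=1024/263 D=1549824/657763 G=1024/335] → run D
t=5: vr[B=1024/263 D=1819136/657763 G=1024/335] → run D
t=6: vr[B=1024/263 D=2088448/657763 G=1024/335] → run G
t=7: vr[B=1024/263 D=2088448/657763 G=2048/335] → run D
t=8: vr[B=1024/263 D=2357760/657763 G=2048/335] → run D
t=9: vr[B=1024/263 D=2627072/657763 G=2048/335] → run B
t=10: vr[B=1536/263 D=2627072/657763 G=2048/335] → run D
t=11: vr[B=1536/263 G=2048/335] → run B
t=12: vr[B=2048/263 G=2048/335] → run G
t=13: vr[B=2048/263 G=3072/335] → run B
t=14: vr[B=2560/263 G=3072/335] → run G
t=15: vr[B=2560/263] → run B
t=16: (idle)
t=17: (idle)

completion order = D, G, B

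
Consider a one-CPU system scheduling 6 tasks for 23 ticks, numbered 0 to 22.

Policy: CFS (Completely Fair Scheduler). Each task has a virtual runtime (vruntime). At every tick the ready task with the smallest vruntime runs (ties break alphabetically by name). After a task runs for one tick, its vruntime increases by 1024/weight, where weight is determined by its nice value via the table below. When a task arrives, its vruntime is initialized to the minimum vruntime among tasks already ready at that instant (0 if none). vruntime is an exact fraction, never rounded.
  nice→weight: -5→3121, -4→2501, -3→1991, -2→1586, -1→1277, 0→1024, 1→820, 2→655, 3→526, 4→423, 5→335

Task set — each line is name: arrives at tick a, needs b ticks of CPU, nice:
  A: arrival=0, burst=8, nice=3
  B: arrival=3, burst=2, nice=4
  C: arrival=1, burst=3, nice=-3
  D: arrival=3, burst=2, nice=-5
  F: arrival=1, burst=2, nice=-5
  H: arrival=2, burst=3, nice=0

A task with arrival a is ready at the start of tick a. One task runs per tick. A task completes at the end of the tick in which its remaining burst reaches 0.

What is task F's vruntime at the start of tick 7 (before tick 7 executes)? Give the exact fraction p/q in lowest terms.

t=0: vr[A=0] → run A
t=1: vr[A=512/263 C=512/263 F=512/263] → run A
t=2: vr[A=1024/263 C=512/263 F=512/263 H=512/263] → run C
t=3: vr[A=1024/263 B=512/263 C=1288704/523633 D=512/263 F=512/263 H=512/263] → run B
t=4: vr[A=1024/263 B=485888/111249 C=1288704/523633 D=512/263 F=512/263 H=512/263] → run D
t=5: vr[A=1024/263 B=485888/111249 C=1288704/523633 D=1867264/820823 F=512/263 H=512/263] → run F
t=6: vr[A=1024/263 B=485888/111249 C=1288704/523633 D=1867264/820823 F=1867264/820823 H=512/263] → run H
t=7: vr[A=1024/263 B=485888/111249 C=1288704/523633 D=1867264/820823 F=1867264/820823 H=775/263] → run D
t=8: vr[A=1024/263 B=485888/111249 C=1288704/523633 F=1867264/820823 H=775/263] → run F
t=9: vr[A=1024/263 B=485888/111249 C=1288704/523633 H=775/263] → run C
t=10: vr[A=1024/263 B=485888/111249 C=1558016/523633 H=775/263] → run H
t=11: vr[A=1024/263 B=485888/111249 C=1558016/523633 H=1038/263] → run C
t=12: vr[A=1024/263 B=485888/111249 H=1038/263] → run A
t=13: vr[A=1536/263 B=485888/111249 H=1038/263] → run H
t=14: vr[A=1536/263 B=485888/111249] → run B
t=15: vr[A=1536/263] → run A
t=16: vr[A=2048/263] → run A
t=17: vr[A=2560/263] → run A
t=18: vr[A=3072/263] → run A
t=19: vr[A=3584/263] → run A
t=20: (idle)
t=21: (idle)
t=22: (idle)

vruntime(F, start of tick 7) = 1867264/820823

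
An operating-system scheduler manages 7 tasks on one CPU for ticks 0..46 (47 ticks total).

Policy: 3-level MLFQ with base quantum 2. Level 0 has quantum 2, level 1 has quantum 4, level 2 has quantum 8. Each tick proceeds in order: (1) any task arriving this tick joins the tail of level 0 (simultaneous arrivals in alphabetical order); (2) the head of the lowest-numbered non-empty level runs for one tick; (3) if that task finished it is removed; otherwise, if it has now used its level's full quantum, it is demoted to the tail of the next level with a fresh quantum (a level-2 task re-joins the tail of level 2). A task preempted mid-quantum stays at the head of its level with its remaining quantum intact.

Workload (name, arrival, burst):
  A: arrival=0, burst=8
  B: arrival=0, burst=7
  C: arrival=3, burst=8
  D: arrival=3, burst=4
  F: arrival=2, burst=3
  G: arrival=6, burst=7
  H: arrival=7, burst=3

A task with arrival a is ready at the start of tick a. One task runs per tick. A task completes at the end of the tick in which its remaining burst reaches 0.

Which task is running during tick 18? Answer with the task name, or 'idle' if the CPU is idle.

t=0: L0/L1/L2 = AB/-/- → run A
t=1: L0/L1/L2 = AB/-/- → run A
t=2: L0/L1/L2 = BF/A/- → run B
t=3: L0/L1/L2 = BFCD/A/- → run B
t=4: L0/L1/L2 = FCD/AB/- → run F
t=5: L0/L1/L2 = FCD/AB/- → run F
t=6: L0/L1/L2 = CDG/ABF/- → run C
t=7: L0/L1/L2 = CDGH/ABF/- → run C
t=8: L0/L1/L2 = DGH/ABFC/- → run D
t=9: L0/L1/L2 = DGH/ABFC/- → run D
t=10: L0/L1/L2 = GH/ABFCD/- → run G
t=11: L0/L1/L2 = GH/ABFCD/- → run G
t=12: L0/L1/L2 = H/ABFCDG/- → run H
t=13: L0/L1/L2 = H/ABFCDG/- → run H
t=14: L0/L1/L2 = -/ABFCDGH/- → run A
t=15: L0/L1/L2 = -/ABFCDGH/- → run A
t=16: L0/L1/L2 = -/ABFCDGH/- → run A
t=17: L0/L1/L2 = -/ABFCDGH/- → run A
t=18: L0/L1/L2 = -/BFCDGH/A → run B
t=19: L0/L1/L2 = -/BFCDGH/A → run B
t=20: L0/L1/L2 = -/BFCDGH/A → run B
t=21: L0/L1/L2 = -/BFCDGH/A → run B
t=22: L0/L1/L2 = -/FCDGH/AB → run F
t=23: L0/L1/L2 = -/CDGH/AB → run C
t=24: L0/L1/L2 = -/CDGH/AB → run C
t=25: L0/L1/L2 = -/CDGH/AB → run C
t=26: L0/L1/L2 = -/CDGH/AB → run C
t=27: L0/L1/L2 = -/DGH/ABC → run D
t=28: L0/L1/L2 = -/DGH/ABC → run D
t=29: L0/L1/L2 = -/GH/ABC → run G
t=30: L0/L1/L2 = -/GH/ABC → run G
t=31: L0/L1/L2 = -/GH/ABC → run G
t=32: L0/L1/L2 = -/GH/ABC → run G
t=33: L0/L1/L2 = -/H/ABCG → run H
t=34: L0/L1/L2 = -/-/ABCG → run A
t=35: L0/L1/L2 = -/-/ABCG → run A
t=36: L0/L1/L2 = -/-/BCG → run B
t=37: L0/L1/L2 = -/-/CG → run C
t=38: L0/L1/L2 = -/-/CG → run C
t=39: L0/L1/L2 = -/-/G → run G
t=40: (idle)
t=41: (idle)
t=42: (idle)
t=43: (idle)
t=44: (idle)
t=45: (idle)
t=46: (idle)

running at tick 18 = B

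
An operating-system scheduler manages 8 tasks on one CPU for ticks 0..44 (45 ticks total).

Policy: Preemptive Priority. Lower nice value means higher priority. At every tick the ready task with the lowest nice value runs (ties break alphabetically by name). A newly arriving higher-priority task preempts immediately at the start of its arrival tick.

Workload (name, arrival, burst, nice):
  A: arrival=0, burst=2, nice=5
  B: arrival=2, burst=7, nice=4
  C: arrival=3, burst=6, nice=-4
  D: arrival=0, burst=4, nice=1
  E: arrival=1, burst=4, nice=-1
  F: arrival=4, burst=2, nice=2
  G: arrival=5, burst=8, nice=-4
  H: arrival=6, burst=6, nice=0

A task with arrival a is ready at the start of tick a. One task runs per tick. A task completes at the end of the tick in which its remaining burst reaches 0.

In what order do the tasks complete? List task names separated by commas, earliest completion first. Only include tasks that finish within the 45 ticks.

t=0: ready={A,D} → run D
t=1: ready={A,D,E} → run E
t=2: ready={A,B,D,E} → run E
t=3: ready={A,B,C,D,E} → run C
t=4: ready={A,B,C,D,E,F} → run C
t=5: ready={A,B,C,D,E,F,G} → run C
t=6: ready={A,B,C,D,E,F,G,H} → run C
t=7: ready={A,B,C,D,E,F,G,H} → run C
t=8: ready={A,B,C,D,E,F,G,H} → run C
t=9: ready={A,B,D,E,F,G,H} → run G
t=10: ready={A,B,D,E,F,G,H} → run G
t=11: ready={A,B,D,E,F,G,H} → run G
t=12: ready={A,B,D,E,F,G,H} → run G
t=13: ready={A,B,D,E,F,G,H} → run G
t=14: ready={A,B,D,E,F,G,H} → run G
t=15: ready={A,B,D,E,F,G,H} → run G
t=16: ready={A,B,D,E,F,G,H} → run G
t=17: ready={A,B,D,E,F,H} → run E
t=18: ready={A,B,D,E,F,H} → run E
t=19: ready={A,B,D,F,H} → run H
t=20: ready={A,B,D,F,H} → run H
t=21: ready={A,B,D,F,H} → run H
t=22: ready={A,B,D,F,H} → run H
t=23: ready={A,B,D,F,H} → run H
t=24: ready={A,B,D,F,H} → run H
t=25: ready={A,B,D,F} → run D
t=26: ready={A,B,D,F} → run D
t=27: ready={A,B,D,F} → run D
t=28: ready={A,B,F} → run F
t=29: ready={A,B,F} → run F
t=30: ready={A,B} → run B
t=31: ready={A,B} → run B
t=32: ready={A,B} → run B
t=33: ready={A,B} → run B
t=34: ready={A,B} → run B
t=35: ready={A,B} → run B
t=36: ready={A,B} → run B
t=37: ready={A} → run A
t=38: ready={A} → run A
t=39: (idle)
t=40: (idle)
t=41: (idle)
t=42: (idle)
t=43: (idle)
t=44: (idle)

completion order = C, G, E, H, D, F, B, A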